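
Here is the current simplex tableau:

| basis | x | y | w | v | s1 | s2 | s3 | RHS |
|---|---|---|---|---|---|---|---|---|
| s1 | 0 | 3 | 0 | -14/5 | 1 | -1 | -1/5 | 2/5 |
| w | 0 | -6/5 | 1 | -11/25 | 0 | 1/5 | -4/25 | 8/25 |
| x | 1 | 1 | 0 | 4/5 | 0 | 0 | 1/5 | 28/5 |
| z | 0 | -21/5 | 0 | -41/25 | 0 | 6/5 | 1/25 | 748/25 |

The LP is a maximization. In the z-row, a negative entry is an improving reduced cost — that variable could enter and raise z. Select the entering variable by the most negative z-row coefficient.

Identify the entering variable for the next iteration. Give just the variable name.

y

Objective-row coefficients: x: 0, y: -21/5, w: 0, v: -41/25, s1: 0, s2: 6/5, s3: 1/25.
The most negative is -21/5 in column y, so y enters.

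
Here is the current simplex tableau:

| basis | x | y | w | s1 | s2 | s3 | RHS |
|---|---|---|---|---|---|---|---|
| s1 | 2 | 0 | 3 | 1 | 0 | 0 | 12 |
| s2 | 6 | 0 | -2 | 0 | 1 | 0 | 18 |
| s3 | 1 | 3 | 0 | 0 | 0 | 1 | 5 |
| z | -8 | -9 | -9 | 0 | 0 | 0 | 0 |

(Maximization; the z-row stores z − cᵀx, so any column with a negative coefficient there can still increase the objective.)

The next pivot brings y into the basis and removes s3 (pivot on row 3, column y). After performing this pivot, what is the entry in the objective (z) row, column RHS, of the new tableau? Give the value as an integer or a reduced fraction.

Pivot element is row 3, column y: 3.
Normalize row 3: new (row 3, RHS) = 5/3 = 5/3.
z-row ← z-row − (-9)·(new row 3): 0 − (-9)·(5/3) = 15.

15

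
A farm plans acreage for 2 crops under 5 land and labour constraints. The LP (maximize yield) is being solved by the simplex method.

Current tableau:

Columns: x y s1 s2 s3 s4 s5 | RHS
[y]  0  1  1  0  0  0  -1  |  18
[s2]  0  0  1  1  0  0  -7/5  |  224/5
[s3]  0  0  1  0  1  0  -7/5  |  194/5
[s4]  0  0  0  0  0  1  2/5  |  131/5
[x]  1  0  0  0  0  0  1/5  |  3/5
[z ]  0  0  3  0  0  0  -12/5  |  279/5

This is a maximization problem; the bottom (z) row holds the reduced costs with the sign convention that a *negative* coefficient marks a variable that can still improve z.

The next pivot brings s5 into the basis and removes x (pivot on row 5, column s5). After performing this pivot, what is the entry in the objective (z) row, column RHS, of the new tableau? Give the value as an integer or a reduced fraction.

63

Pivot element is row 5, column s5: 1/5.
Normalize row 5: new (row 5, RHS) = (3/5)/(1/5) = 3.
z-row ← z-row − (-12/5)·(new row 5): 279/5 − (-12/5)·3 = 63.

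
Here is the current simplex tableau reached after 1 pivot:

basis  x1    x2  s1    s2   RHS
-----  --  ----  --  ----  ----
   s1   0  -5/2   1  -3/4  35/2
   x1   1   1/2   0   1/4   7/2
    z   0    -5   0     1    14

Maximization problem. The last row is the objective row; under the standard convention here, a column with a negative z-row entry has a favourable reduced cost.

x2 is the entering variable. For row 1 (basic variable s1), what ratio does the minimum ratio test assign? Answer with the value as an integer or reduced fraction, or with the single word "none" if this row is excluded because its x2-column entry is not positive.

The x2 entry in row 1 is -5/2 ≤ 0, so this row gives no ratio.

none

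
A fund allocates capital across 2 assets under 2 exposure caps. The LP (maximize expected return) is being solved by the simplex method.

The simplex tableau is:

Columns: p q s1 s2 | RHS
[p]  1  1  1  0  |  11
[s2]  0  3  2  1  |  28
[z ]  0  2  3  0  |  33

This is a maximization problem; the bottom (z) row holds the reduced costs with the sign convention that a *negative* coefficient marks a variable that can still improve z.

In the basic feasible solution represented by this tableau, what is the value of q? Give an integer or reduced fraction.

0

q is nonbasic (not in the basis column), so its value in the current BFS is 0.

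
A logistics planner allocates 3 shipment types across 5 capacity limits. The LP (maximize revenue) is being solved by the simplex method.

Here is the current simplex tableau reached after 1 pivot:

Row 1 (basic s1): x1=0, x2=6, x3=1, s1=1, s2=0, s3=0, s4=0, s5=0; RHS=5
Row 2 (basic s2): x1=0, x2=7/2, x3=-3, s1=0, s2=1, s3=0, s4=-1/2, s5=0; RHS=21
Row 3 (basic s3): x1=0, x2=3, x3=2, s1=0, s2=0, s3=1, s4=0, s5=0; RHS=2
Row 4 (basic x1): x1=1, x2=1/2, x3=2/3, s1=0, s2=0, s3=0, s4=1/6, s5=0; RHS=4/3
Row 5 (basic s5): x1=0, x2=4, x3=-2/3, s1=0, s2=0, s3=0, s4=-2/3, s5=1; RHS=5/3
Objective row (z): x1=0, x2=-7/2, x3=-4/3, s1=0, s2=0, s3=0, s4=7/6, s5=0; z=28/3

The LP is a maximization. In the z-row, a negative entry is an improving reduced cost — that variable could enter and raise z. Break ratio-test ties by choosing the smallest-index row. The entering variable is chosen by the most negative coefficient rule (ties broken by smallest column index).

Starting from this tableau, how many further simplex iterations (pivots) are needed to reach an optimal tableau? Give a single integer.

2

pivot: x2 in, s5 out → z = 259/24
pivot: x3 in, s3 out → z = 341/30
No improving column remains; optimal.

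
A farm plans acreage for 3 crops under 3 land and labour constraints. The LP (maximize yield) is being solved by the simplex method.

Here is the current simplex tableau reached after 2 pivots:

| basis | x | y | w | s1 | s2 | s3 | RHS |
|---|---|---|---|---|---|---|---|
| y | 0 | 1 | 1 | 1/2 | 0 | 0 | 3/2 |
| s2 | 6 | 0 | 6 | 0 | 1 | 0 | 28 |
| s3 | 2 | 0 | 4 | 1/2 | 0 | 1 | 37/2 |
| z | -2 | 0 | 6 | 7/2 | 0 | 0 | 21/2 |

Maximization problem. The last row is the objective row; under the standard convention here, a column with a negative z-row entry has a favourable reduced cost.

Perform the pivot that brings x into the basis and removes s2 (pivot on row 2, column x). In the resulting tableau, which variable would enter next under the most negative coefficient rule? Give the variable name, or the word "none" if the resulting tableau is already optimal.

none

Pivot element 6. New z-row = old z-row − (-2)·(row 2/6).
Updated z-row coefficients: x: 0, y: 0, w: 8, s1: 7/2, s2: 1/3, s3: 0.
No coefficient is strictly negative; the tableau after this pivot is optimal.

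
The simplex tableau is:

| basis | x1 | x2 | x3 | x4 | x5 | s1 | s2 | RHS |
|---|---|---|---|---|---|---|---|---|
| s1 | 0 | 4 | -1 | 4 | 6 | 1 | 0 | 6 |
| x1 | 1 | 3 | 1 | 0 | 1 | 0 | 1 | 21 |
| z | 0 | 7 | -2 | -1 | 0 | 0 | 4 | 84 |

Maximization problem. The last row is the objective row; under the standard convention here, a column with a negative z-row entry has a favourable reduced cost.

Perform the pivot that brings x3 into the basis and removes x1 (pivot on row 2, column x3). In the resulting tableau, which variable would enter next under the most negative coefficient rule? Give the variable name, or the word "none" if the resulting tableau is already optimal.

x4

Pivot element 1. New z-row = old z-row − (-2)·(row 2/1).
Updated z-row coefficients: x1: 2, x2: 13, x3: 0, x4: -1, x5: 2, s1: 0, s2: 6.
The most negative is -1 in column x4, so x4 would enter next.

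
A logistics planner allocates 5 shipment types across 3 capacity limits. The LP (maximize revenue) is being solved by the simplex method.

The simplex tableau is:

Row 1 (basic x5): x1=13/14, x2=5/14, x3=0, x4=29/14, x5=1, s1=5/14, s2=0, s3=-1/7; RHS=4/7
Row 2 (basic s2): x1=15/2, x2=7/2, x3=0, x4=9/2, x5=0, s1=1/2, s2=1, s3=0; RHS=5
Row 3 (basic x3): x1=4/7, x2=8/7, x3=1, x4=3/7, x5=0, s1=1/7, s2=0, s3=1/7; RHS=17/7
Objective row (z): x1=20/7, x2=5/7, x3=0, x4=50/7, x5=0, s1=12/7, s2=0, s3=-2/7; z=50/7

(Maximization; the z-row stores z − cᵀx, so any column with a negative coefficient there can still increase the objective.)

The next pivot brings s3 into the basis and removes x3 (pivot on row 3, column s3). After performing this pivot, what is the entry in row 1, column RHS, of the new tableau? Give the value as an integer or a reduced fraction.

3

Pivot element is row 3, column s3: 1/7.
Normalize row 3: new (row 3, RHS) = (17/7)/(1/7) = 17.
row 1 ← row 1 − (-1/7)·(new row 3): 4/7 − (-1/7)·17 = 3.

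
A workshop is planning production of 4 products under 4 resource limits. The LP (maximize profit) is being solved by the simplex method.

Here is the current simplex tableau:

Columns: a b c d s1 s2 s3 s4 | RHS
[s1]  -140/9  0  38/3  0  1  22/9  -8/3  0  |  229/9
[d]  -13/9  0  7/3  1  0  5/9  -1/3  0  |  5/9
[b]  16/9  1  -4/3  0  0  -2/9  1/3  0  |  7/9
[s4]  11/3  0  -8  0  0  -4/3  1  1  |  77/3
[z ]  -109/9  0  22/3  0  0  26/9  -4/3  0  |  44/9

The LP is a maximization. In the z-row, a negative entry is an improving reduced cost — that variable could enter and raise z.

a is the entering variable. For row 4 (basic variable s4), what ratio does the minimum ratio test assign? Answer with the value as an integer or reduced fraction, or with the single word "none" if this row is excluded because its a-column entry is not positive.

Ratio = RHS / (a entry) = (77/3) / (11/3) = 7.

7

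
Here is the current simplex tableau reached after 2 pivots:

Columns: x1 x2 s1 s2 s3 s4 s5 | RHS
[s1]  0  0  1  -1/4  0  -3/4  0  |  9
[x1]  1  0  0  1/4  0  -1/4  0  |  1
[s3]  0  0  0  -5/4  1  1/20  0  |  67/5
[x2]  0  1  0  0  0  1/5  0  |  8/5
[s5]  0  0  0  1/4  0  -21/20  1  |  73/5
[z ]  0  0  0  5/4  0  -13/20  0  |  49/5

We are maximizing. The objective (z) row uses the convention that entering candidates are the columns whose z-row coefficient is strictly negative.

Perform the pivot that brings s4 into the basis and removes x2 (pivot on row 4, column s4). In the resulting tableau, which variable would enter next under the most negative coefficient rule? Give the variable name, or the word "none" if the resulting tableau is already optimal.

Pivot element 1/5. New z-row = old z-row − (-13/20)·(row 4/(1/5)).
Updated z-row coefficients: x1: 0, x2: 13/4, s1: 0, s2: 5/4, s3: 0, s4: 0, s5: 0.
No coefficient is strictly negative; the tableau after this pivot is optimal.

none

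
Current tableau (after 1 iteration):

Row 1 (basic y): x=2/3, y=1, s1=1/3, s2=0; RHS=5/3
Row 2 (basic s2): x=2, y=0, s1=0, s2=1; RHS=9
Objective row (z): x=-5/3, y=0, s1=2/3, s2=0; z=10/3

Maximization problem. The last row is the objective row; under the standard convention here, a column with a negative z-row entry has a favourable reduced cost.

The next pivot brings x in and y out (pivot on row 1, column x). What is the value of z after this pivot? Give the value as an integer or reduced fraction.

Minimum ratio for x: (5/3)/(2/3) = 5/2.
z changes by −(z-row coeff of x)·ratio = −(-5/3)·(5/2) = 25/6.
New z = 10/3 + (25/6) = 15/2.

15/2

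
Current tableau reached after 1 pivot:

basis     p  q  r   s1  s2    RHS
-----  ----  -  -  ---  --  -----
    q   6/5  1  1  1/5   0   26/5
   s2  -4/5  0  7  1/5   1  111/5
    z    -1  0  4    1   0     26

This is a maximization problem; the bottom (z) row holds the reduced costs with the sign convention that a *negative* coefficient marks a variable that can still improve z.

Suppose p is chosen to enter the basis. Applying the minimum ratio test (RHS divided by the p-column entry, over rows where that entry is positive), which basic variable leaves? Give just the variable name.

q

Ratios: row 1 (q): (26/5)/(6/5) = 13/3; row 2 (s2): entry -4/5 ≤ 0, skip.
Minimum ratio 13/3 is in the q row, so q leaves.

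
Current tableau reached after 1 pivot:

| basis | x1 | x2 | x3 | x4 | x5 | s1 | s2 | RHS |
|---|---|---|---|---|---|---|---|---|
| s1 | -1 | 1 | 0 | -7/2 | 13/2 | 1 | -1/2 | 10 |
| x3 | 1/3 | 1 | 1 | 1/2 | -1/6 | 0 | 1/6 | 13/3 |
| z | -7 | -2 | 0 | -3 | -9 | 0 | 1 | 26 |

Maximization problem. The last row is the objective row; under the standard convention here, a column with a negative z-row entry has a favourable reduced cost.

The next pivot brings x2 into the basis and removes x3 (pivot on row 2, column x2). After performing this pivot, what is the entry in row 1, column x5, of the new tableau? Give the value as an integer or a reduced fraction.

20/3

Pivot element is row 2, column x2: 1.
Normalize row 2: new (row 2, x5) = (-1/6)/1 = -1/6.
row 1 ← row 1 − 1·(new row 2): 13/2 − 1·(-1/6) = 20/3.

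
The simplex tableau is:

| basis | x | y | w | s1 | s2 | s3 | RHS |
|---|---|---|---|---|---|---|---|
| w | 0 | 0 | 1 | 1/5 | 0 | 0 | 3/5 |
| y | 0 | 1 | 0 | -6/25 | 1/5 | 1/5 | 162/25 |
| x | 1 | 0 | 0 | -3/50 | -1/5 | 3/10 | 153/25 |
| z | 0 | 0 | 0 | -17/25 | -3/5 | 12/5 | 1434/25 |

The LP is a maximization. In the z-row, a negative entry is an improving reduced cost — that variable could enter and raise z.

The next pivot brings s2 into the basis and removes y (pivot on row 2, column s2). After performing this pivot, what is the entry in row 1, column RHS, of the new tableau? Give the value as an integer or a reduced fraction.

Pivot element is row 2, column s2: 1/5.
Normalize row 2: new (row 2, RHS) = (162/25)/(1/5) = 162/5.
row 1 ← row 1 − 0·(new row 2): 3/5 − 0·(162/5) = 3/5.

3/5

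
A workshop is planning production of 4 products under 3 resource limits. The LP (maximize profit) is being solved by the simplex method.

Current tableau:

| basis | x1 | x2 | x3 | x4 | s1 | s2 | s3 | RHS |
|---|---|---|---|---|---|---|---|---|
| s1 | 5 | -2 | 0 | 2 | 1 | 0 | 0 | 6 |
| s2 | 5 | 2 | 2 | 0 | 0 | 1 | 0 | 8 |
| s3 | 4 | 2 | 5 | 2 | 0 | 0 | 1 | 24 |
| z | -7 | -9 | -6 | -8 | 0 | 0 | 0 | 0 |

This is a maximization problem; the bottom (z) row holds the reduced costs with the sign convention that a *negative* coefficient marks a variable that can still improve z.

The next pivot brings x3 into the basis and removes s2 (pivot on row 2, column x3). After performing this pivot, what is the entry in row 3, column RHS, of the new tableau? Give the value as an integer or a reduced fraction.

Pivot element is row 2, column x3: 2.
Normalize row 2: new (row 2, RHS) = 8/2 = 4.
row 3 ← row 3 − 5·(new row 2): 24 − 5·4 = 4.

4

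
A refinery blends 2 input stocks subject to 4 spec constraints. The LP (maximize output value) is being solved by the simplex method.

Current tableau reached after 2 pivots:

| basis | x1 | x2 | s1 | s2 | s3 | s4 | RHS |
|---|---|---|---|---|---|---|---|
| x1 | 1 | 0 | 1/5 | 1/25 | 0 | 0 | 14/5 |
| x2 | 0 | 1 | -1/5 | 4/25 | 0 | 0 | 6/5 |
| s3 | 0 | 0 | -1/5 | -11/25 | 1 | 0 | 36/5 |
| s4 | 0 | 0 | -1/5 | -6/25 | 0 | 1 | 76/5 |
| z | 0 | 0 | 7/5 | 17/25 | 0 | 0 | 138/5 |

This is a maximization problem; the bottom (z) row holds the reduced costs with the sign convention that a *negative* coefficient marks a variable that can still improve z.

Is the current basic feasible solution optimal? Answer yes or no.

No objective-row coefficient is strictly negative, so no entering variable exists; the tableau is optimal.

yes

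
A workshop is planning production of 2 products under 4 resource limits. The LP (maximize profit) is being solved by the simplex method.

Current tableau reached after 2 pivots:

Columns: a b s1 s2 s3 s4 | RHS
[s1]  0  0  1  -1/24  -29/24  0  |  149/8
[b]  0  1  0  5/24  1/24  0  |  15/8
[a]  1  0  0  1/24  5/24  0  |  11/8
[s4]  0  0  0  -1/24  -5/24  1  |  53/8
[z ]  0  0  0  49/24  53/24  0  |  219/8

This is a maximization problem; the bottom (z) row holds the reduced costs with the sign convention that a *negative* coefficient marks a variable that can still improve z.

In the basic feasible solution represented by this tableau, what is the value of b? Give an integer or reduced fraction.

b is basic (row 2); its value is the RHS of that row: 15/8.

15/8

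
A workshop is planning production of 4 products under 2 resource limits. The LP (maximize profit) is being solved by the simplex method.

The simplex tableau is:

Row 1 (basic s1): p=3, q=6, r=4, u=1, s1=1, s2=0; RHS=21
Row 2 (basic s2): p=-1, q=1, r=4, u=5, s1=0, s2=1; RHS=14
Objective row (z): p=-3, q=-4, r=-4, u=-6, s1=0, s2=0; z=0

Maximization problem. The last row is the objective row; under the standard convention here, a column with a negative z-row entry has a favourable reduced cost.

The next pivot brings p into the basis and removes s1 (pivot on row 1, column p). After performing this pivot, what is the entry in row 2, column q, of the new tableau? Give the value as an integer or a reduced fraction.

Pivot element is row 1, column p: 3.
Normalize row 1: new (row 1, q) = 6/3 = 2.
row 2 ← row 2 − (-1)·(new row 1): 1 − (-1)·2 = 3.

3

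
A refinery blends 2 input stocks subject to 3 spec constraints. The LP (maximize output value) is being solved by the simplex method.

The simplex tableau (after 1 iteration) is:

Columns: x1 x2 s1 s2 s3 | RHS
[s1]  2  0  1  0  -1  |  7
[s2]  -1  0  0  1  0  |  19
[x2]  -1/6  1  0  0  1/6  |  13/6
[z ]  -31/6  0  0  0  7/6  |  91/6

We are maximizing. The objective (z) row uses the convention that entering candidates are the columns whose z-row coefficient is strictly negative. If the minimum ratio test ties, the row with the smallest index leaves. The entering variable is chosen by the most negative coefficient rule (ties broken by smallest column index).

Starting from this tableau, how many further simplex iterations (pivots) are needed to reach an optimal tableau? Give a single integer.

2

pivot: x1 in, s1 out → z = 133/4
pivot: s3 in, x2 out → z = 80
No improving column remains; optimal.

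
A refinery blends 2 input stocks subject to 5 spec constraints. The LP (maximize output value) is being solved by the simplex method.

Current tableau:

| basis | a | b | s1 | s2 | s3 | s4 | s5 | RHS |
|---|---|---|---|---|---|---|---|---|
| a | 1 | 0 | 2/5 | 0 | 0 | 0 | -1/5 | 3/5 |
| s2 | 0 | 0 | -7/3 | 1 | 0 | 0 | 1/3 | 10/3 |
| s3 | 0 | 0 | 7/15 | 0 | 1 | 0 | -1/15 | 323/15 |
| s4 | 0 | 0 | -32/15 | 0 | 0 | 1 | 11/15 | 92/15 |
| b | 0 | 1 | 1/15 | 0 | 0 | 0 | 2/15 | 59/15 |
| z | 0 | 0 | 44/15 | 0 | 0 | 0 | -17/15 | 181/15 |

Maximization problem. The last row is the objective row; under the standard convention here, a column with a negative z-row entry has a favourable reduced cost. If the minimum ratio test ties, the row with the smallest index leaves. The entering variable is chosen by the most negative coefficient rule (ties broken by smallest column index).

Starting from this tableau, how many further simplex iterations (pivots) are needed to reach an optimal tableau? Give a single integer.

pivot: s5 in, s4 out → z = 237/11
pivot: s1 in, b out → z = 119/5
No improving column remains; optimal.

2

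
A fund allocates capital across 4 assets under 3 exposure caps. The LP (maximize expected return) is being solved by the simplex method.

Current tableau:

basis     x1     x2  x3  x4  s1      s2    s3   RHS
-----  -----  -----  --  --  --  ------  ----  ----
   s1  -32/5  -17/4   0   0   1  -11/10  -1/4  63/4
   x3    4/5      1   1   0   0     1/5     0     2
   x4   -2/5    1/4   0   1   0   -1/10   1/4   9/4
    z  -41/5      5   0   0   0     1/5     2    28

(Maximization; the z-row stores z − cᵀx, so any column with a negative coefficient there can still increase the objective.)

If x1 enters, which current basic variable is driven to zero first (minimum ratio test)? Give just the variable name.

x3

Ratios: row 1 (s1): entry -32/5 ≤ 0, skip; row 2 (x3): 2/(4/5) = 5/2; row 3 (x4): entry -2/5 ≤ 0, skip.
Minimum ratio 5/2 is in the x3 row, so x3 leaves.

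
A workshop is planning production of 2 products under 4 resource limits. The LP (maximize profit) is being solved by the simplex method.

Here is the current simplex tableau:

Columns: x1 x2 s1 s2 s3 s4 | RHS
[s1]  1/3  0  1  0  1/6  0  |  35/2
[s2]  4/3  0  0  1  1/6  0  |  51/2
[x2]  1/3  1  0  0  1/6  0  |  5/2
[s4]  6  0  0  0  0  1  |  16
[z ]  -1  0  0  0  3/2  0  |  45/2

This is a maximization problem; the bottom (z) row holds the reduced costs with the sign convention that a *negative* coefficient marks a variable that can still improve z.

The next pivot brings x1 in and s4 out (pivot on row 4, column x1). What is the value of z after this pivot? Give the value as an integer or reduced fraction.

Minimum ratio for x1: 16/6 = 8/3.
z changes by −(z-row coeff of x1)·ratio = −(-1)·(8/3) = 8/3.
New z = 45/2 + (8/3) = 151/6.

151/6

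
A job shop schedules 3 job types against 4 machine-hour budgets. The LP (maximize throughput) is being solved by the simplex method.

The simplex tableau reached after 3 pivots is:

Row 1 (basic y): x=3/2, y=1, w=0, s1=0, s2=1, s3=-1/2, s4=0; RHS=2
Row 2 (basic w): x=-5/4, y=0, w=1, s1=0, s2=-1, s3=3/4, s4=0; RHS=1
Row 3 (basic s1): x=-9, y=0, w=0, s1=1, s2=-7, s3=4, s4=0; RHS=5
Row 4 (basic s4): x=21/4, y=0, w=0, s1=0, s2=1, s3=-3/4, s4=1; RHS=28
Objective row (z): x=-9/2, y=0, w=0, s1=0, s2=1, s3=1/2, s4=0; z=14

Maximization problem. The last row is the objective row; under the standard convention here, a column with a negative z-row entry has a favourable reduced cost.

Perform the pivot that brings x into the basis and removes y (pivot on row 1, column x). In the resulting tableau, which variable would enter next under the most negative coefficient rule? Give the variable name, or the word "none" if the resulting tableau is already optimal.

Pivot element 3/2. New z-row = old z-row − (-9/2)·(row 1/(3/2)).
Updated z-row coefficients: x: 0, y: 3, w: 0, s1: 0, s2: 4, s3: -1, s4: 0.
The most negative is -1 in column s3, so s3 would enter next.

s3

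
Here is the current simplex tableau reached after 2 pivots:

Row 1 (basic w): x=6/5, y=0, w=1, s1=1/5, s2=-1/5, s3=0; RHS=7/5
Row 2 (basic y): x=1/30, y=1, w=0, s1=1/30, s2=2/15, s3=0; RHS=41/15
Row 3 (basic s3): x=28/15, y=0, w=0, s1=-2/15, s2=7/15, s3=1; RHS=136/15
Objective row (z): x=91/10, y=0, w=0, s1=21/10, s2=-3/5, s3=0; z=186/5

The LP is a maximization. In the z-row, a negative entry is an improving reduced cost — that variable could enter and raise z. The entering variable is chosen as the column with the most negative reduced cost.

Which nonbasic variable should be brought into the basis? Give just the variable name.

Objective-row coefficients: x: 91/10, y: 0, w: 0, s1: 21/10, s2: -3/5, s3: 0.
The most negative is -3/5 in column s2, so s2 enters.

s2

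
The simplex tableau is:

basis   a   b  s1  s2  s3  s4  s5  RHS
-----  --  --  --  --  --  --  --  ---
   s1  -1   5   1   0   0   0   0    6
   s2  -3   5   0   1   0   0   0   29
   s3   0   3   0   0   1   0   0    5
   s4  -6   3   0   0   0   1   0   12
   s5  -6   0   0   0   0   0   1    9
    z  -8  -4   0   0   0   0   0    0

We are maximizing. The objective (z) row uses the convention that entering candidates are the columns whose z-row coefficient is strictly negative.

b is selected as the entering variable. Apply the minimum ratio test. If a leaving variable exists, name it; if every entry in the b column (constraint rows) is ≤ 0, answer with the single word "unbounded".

Ratios: row 1 (s1): 6/5 = 6/5; row 2 (s2): 29/5 = 29/5; row 3 (s3): 5/3 = 5/3; row 4 (s4): 12/3 = 4; row 5 (s5): entry 0 ≤ 0, skip.
Minimum ratio is in the s1 row, so s1 leaves.

s1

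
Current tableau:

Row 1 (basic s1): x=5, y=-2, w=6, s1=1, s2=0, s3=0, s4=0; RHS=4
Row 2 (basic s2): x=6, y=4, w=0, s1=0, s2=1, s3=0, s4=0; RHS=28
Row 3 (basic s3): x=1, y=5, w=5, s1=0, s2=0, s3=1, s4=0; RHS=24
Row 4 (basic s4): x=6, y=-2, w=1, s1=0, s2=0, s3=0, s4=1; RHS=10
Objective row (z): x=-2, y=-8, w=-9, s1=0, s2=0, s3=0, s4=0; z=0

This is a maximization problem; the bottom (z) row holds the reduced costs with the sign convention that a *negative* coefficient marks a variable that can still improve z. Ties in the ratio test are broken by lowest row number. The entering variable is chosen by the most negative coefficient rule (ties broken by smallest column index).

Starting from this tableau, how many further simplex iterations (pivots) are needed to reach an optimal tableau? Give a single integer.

2

pivot: w in, s1 out → z = 6
pivot: y in, s3 out → z = 401/10
No improving column remains; optimal.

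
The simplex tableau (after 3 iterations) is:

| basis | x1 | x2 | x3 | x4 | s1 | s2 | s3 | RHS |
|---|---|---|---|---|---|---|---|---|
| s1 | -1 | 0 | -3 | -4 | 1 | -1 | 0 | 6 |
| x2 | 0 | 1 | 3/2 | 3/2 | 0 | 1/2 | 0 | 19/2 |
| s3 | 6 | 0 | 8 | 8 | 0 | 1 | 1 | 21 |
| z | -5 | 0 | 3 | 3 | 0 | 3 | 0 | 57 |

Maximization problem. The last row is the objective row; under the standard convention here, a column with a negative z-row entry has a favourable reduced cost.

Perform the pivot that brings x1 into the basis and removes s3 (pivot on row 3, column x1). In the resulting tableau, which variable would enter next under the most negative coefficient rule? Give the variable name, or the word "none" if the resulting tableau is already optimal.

none

Pivot element 6. New z-row = old z-row − (-5)·(row 3/6).
Updated z-row coefficients: x1: 0, x2: 0, x3: 29/3, x4: 29/3, s1: 0, s2: 23/6, s3: 5/6.
No coefficient is strictly negative; the tableau after this pivot is optimal.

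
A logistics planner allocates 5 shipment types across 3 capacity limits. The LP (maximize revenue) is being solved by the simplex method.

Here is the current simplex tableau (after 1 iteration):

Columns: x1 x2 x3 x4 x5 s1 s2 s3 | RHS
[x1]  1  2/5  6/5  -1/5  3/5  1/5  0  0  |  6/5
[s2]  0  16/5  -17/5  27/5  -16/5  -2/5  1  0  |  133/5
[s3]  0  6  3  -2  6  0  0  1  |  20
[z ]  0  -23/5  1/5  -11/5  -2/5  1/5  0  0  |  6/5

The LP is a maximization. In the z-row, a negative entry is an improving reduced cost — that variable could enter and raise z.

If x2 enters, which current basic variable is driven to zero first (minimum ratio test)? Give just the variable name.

Ratios: row 1 (x1): (6/5)/(2/5) = 3; row 2 (s2): (133/5)/(16/5) = 133/16; row 3 (s3): 20/6 = 10/3.
Minimum ratio 3 is in the x1 row, so x1 leaves.

x1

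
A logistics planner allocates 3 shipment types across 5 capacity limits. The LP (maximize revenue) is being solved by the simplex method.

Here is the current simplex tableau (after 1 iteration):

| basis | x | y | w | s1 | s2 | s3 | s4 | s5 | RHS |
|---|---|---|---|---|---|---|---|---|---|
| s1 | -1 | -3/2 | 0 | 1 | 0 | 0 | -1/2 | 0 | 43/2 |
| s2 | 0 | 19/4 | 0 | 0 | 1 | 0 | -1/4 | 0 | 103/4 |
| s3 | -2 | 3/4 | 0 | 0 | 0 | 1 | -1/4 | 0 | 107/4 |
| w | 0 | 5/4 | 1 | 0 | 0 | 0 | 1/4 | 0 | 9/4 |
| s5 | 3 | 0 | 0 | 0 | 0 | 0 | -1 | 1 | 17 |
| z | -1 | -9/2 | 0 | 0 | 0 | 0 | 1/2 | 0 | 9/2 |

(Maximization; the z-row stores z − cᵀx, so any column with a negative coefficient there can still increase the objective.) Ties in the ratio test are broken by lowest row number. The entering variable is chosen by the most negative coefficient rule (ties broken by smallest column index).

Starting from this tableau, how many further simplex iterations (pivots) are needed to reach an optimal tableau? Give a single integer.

pivot: y in, w out → z = 63/5
pivot: x in, s5 out → z = 274/15
No improving column remains; optimal.

2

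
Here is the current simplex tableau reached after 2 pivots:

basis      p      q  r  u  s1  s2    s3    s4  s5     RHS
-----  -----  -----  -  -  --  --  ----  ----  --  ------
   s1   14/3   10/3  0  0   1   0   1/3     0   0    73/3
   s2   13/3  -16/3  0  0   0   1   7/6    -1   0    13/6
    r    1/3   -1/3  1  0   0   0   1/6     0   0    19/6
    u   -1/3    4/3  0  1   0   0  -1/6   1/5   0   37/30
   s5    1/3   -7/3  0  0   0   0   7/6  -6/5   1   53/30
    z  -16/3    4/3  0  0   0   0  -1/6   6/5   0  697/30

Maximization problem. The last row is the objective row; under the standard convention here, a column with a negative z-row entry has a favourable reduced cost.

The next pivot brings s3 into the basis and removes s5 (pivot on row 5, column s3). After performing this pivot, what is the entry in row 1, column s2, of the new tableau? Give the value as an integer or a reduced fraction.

Pivot element is row 5, column s3: 7/6.
Normalize row 5: new (row 5, s2) = 0/(7/6) = 0.
row 1 ← row 1 − (1/3)·(new row 5): 0 − (1/3)·0 = 0.

0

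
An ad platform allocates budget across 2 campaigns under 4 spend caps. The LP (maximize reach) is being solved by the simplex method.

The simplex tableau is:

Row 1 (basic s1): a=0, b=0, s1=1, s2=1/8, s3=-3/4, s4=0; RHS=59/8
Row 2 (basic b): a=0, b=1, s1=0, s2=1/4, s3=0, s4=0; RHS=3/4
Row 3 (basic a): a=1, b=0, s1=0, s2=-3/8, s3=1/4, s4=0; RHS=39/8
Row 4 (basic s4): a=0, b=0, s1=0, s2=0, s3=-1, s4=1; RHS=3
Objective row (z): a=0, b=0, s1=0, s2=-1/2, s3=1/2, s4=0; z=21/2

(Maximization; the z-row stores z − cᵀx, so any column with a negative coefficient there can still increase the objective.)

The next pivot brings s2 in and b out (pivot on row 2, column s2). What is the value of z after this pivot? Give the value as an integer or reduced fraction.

Minimum ratio for s2: (3/4)/(1/4) = 3.
z changes by −(z-row coeff of s2)·ratio = −(-1/2)·3 = 3/2.
New z = 21/2 + (3/2) = 12.

12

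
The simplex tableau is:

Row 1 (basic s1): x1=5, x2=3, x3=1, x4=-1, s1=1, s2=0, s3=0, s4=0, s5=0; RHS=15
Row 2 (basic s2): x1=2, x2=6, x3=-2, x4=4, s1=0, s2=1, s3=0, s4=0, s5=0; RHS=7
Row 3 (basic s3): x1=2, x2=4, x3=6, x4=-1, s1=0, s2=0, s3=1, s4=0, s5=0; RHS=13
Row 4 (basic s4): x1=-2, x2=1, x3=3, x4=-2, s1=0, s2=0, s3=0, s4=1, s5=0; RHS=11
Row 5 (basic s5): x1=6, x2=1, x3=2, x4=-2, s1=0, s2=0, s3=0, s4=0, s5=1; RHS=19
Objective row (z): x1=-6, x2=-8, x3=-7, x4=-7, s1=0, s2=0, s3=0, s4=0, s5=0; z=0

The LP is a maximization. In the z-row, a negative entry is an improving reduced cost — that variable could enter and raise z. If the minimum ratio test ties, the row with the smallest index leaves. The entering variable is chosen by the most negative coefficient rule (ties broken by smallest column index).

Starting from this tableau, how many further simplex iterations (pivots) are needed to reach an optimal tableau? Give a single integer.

3

pivot: x2 in, s2 out → z = 28/3
pivot: x3 in, s3 out → z = 447/22
pivot: x4 in, x2 out → z = 889/22
No improving column remains; optimal.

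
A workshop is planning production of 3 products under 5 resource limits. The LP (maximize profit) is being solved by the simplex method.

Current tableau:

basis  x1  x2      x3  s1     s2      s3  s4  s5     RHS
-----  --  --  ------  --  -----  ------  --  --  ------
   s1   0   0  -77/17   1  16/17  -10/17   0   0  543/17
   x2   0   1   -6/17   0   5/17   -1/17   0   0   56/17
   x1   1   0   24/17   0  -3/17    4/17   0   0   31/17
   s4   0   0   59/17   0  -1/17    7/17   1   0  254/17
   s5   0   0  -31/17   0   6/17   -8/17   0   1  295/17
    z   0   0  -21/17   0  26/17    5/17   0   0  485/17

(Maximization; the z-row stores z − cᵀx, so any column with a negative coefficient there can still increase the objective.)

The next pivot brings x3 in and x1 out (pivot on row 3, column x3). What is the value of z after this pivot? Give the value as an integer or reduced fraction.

Minimum ratio for x3: (31/17)/(24/17) = 31/24.
z changes by −(z-row coeff of x3)·ratio = −(-21/17)·(31/24) = 217/136.
New z = 485/17 + (217/136) = 241/8.

241/8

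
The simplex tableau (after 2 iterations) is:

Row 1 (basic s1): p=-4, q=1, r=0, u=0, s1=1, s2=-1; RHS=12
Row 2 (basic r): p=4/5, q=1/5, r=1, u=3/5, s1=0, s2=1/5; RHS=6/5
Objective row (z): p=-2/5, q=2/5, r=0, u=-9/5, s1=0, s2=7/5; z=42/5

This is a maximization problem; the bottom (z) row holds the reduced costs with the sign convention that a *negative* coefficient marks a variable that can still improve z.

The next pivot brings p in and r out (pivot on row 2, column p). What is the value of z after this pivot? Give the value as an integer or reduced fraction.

Minimum ratio for p: (6/5)/(4/5) = 3/2.
z changes by −(z-row coeff of p)·ratio = −(-2/5)·(3/2) = 3/5.
New z = 42/5 + (3/5) = 9.

9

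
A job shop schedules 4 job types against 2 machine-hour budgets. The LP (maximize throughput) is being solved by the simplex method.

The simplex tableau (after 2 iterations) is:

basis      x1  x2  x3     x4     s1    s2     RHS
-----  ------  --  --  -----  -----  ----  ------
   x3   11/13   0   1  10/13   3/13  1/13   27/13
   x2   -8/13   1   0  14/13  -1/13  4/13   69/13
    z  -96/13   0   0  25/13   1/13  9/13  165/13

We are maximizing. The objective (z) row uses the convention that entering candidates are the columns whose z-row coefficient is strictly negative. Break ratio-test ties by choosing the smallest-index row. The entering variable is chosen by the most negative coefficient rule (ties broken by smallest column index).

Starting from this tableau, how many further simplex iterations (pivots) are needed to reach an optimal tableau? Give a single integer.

1

pivot: x1 in, x3 out → z = 339/11
No improving column remains; optimal.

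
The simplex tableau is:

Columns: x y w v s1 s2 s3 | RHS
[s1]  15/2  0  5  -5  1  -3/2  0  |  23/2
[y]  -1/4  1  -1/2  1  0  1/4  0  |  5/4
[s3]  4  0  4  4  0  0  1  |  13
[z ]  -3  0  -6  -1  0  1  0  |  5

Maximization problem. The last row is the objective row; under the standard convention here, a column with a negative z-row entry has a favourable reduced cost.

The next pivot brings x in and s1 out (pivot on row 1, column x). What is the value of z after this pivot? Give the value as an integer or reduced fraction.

48/5

Minimum ratio for x: (23/2)/(15/2) = 23/15.
z changes by −(z-row coeff of x)·ratio = −(-3)·(23/15) = 23/5.
New z = 5 + (23/5) = 48/5.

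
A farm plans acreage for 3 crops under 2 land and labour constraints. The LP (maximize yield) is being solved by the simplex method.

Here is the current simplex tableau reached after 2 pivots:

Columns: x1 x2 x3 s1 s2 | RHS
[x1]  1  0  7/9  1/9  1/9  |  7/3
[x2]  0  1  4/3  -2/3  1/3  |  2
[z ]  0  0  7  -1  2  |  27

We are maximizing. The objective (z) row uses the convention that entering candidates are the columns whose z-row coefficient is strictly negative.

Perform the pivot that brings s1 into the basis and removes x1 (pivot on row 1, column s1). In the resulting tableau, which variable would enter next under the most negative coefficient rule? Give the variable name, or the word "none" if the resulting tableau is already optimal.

none

Pivot element 1/9. New z-row = old z-row − (-1)·(row 1/(1/9)).
Updated z-row coefficients: x1: 9, x2: 0, x3: 14, s1: 0, s2: 3.
No coefficient is strictly negative; the tableau after this pivot is optimal.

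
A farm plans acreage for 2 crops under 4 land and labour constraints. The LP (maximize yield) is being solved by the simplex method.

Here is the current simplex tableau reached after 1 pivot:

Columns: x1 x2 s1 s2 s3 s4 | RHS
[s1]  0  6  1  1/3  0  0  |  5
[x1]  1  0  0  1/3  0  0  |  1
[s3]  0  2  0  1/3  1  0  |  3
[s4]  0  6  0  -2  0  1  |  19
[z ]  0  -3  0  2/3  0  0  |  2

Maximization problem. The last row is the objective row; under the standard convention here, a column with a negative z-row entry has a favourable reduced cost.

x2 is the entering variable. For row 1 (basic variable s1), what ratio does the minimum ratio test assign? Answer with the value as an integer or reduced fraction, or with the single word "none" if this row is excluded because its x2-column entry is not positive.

5/6

Ratio = RHS / (x2 entry) = 5 / 6 = 5/6.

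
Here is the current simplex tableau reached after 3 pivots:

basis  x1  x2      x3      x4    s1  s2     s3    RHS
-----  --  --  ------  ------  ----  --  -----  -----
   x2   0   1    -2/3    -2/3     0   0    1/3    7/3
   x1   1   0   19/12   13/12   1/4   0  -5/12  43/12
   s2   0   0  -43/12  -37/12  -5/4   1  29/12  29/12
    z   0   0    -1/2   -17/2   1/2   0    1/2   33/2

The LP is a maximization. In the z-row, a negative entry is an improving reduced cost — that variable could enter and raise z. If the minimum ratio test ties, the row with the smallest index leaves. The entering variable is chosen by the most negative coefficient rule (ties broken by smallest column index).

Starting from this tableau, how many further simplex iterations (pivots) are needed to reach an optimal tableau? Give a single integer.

2

pivot: x4 in, x1 out → z = 580/13
pivot: s3 in, s2 out → z = 73
No improving column remains; optimal.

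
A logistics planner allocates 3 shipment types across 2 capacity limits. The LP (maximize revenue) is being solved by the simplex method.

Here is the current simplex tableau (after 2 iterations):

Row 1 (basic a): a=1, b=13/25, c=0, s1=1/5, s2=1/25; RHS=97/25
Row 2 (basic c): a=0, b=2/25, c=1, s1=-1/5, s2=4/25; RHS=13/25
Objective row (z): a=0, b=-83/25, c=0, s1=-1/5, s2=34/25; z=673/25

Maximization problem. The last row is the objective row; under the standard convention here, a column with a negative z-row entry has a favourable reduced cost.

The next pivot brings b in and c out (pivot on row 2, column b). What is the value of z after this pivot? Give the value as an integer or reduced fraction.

97/2

Minimum ratio for b: (13/25)/(2/25) = 13/2.
z changes by −(z-row coeff of b)·ratio = −(-83/25)·(13/2) = 1079/50.
New z = 673/25 + (1079/50) = 97/2.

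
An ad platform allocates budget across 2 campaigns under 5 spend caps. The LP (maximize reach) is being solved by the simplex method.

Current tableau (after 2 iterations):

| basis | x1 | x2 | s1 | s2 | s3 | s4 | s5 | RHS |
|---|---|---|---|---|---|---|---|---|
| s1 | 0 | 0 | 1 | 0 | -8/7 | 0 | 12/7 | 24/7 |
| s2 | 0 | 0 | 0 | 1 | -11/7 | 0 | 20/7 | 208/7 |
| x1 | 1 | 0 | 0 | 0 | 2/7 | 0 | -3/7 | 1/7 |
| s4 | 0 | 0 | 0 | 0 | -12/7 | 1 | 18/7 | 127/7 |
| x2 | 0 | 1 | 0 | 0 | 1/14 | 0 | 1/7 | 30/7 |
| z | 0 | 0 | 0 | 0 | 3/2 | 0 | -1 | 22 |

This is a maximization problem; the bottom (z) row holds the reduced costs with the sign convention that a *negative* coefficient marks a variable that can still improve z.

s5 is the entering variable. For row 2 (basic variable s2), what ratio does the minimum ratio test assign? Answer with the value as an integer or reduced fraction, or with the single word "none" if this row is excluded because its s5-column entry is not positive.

Ratio = RHS / (s5 entry) = (208/7) / (20/7) = 52/5.

52/5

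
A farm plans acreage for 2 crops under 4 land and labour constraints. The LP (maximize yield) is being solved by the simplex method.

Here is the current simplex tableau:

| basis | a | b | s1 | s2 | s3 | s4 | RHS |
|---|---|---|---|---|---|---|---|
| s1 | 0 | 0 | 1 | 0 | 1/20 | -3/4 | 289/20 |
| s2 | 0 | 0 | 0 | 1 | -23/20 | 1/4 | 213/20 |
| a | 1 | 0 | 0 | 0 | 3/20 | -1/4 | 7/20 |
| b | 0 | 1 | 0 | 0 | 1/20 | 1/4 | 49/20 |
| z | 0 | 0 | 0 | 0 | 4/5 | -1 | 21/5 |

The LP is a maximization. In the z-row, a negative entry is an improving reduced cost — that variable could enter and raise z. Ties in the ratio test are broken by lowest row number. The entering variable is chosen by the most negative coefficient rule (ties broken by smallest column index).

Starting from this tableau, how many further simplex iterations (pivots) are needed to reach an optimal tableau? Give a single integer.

1

pivot: s4 in, b out → z = 14
No improving column remains; optimal.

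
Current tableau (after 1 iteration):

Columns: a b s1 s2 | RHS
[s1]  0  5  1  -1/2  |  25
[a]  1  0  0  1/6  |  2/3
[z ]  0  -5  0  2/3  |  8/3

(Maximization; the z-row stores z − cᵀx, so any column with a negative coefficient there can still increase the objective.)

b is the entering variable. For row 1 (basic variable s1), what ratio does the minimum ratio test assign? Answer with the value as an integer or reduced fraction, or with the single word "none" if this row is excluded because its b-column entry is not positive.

5

Ratio = RHS / (b entry) = 25 / 5 = 5.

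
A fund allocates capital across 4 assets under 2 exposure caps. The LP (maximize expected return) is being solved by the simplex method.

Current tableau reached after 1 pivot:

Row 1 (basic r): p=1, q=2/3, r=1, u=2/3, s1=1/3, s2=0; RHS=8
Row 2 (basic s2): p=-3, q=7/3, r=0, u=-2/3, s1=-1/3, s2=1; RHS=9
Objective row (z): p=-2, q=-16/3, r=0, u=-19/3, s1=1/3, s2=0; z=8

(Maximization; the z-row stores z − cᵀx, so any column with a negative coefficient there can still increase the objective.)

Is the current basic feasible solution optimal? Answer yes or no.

no

Column p has objective-row coefficient -2, which is negative; an improving pivot exists, so not yet optimal.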